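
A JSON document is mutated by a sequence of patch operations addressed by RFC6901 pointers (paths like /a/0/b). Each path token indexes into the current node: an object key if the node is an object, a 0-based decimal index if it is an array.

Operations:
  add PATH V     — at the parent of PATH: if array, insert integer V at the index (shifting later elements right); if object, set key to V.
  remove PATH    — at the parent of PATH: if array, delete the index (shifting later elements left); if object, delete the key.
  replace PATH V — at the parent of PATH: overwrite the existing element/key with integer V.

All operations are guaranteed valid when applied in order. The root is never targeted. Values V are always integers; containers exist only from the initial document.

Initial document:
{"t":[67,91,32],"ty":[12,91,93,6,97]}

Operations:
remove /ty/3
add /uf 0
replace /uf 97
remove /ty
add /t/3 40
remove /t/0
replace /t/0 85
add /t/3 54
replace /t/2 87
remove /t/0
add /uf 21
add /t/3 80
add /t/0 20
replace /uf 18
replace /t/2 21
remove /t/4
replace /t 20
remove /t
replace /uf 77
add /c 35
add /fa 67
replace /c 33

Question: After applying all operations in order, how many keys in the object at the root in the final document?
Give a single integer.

After op 1 (remove /ty/3): {"t":[67,91,32],"ty":[12,91,93,97]}
After op 2 (add /uf 0): {"t":[67,91,32],"ty":[12,91,93,97],"uf":0}
After op 3 (replace /uf 97): {"t":[67,91,32],"ty":[12,91,93,97],"uf":97}
After op 4 (remove /ty): {"t":[67,91,32],"uf":97}
After op 5 (add /t/3 40): {"t":[67,91,32,40],"uf":97}
After op 6 (remove /t/0): {"t":[91,32,40],"uf":97}
After op 7 (replace /t/0 85): {"t":[85,32,40],"uf":97}
After op 8 (add /t/3 54): {"t":[85,32,40,54],"uf":97}
After op 9 (replace /t/2 87): {"t":[85,32,87,54],"uf":97}
After op 10 (remove /t/0): {"t":[32,87,54],"uf":97}
After op 11 (add /uf 21): {"t":[32,87,54],"uf":21}
After op 12 (add /t/3 80): {"t":[32,87,54,80],"uf":21}
After op 13 (add /t/0 20): {"t":[20,32,87,54,80],"uf":21}
After op 14 (replace /uf 18): {"t":[20,32,87,54,80],"uf":18}
After op 15 (replace /t/2 21): {"t":[20,32,21,54,80],"uf":18}
After op 16 (remove /t/4): {"t":[20,32,21,54],"uf":18}
After op 17 (replace /t 20): {"t":20,"uf":18}
After op 18 (remove /t): {"uf":18}
After op 19 (replace /uf 77): {"uf":77}
After op 20 (add /c 35): {"c":35,"uf":77}
After op 21 (add /fa 67): {"c":35,"fa":67,"uf":77}
After op 22 (replace /c 33): {"c":33,"fa":67,"uf":77}
Size at the root: 3

Answer: 3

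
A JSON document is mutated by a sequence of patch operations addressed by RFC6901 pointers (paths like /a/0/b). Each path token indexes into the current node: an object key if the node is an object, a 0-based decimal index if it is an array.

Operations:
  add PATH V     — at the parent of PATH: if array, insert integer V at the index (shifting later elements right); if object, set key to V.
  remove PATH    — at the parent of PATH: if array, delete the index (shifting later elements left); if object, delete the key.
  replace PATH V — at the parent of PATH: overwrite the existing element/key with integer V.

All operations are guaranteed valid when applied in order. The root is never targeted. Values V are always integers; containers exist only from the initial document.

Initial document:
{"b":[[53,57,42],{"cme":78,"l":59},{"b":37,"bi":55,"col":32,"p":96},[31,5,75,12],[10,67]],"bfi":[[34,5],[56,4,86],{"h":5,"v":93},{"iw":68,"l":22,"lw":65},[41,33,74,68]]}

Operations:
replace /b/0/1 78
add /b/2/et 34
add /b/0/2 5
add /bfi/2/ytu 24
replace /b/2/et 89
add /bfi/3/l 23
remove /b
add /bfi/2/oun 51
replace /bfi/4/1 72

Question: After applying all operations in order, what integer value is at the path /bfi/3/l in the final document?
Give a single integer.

After op 1 (replace /b/0/1 78): {"b":[[53,78,42],{"cme":78,"l":59},{"b":37,"bi":55,"col":32,"p":96},[31,5,75,12],[10,67]],"bfi":[[34,5],[56,4,86],{"h":5,"v":93},{"iw":68,"l":22,"lw":65},[41,33,74,68]]}
After op 2 (add /b/2/et 34): {"b":[[53,78,42],{"cme":78,"l":59},{"b":37,"bi":55,"col":32,"et":34,"p":96},[31,5,75,12],[10,67]],"bfi":[[34,5],[56,4,86],{"h":5,"v":93},{"iw":68,"l":22,"lw":65},[41,33,74,68]]}
After op 3 (add /b/0/2 5): {"b":[[53,78,5,42],{"cme":78,"l":59},{"b":37,"bi":55,"col":32,"et":34,"p":96},[31,5,75,12],[10,67]],"bfi":[[34,5],[56,4,86],{"h":5,"v":93},{"iw":68,"l":22,"lw":65},[41,33,74,68]]}
After op 4 (add /bfi/2/ytu 24): {"b":[[53,78,5,42],{"cme":78,"l":59},{"b":37,"bi":55,"col":32,"et":34,"p":96},[31,5,75,12],[10,67]],"bfi":[[34,5],[56,4,86],{"h":5,"v":93,"ytu":24},{"iw":68,"l":22,"lw":65},[41,33,74,68]]}
After op 5 (replace /b/2/et 89): {"b":[[53,78,5,42],{"cme":78,"l":59},{"b":37,"bi":55,"col":32,"et":89,"p":96},[31,5,75,12],[10,67]],"bfi":[[34,5],[56,4,86],{"h":5,"v":93,"ytu":24},{"iw":68,"l":22,"lw":65},[41,33,74,68]]}
After op 6 (add /bfi/3/l 23): {"b":[[53,78,5,42],{"cme":78,"l":59},{"b":37,"bi":55,"col":32,"et":89,"p":96},[31,5,75,12],[10,67]],"bfi":[[34,5],[56,4,86],{"h":5,"v":93,"ytu":24},{"iw":68,"l":23,"lw":65},[41,33,74,68]]}
After op 7 (remove /b): {"bfi":[[34,5],[56,4,86],{"h":5,"v":93,"ytu":24},{"iw":68,"l":23,"lw":65},[41,33,74,68]]}
After op 8 (add /bfi/2/oun 51): {"bfi":[[34,5],[56,4,86],{"h":5,"oun":51,"v":93,"ytu":24},{"iw":68,"l":23,"lw":65},[41,33,74,68]]}
After op 9 (replace /bfi/4/1 72): {"bfi":[[34,5],[56,4,86],{"h":5,"oun":51,"v":93,"ytu":24},{"iw":68,"l":23,"lw":65},[41,72,74,68]]}
Value at /bfi/3/l: 23

Answer: 23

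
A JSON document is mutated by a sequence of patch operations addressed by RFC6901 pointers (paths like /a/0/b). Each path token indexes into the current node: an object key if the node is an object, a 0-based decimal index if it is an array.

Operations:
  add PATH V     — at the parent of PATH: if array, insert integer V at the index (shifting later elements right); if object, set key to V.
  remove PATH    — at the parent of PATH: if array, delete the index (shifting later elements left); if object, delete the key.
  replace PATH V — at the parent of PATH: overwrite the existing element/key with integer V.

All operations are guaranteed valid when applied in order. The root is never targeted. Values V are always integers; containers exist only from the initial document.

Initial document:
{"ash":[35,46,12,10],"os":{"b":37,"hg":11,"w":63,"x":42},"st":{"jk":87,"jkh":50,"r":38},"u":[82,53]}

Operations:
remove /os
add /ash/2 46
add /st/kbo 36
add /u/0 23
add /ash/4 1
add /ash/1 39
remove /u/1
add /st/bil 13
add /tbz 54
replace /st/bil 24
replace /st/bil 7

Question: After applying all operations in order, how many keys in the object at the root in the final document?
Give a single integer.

After op 1 (remove /os): {"ash":[35,46,12,10],"st":{"jk":87,"jkh":50,"r":38},"u":[82,53]}
After op 2 (add /ash/2 46): {"ash":[35,46,46,12,10],"st":{"jk":87,"jkh":50,"r":38},"u":[82,53]}
After op 3 (add /st/kbo 36): {"ash":[35,46,46,12,10],"st":{"jk":87,"jkh":50,"kbo":36,"r":38},"u":[82,53]}
After op 4 (add /u/0 23): {"ash":[35,46,46,12,10],"st":{"jk":87,"jkh":50,"kbo":36,"r":38},"u":[23,82,53]}
After op 5 (add /ash/4 1): {"ash":[35,46,46,12,1,10],"st":{"jk":87,"jkh":50,"kbo":36,"r":38},"u":[23,82,53]}
After op 6 (add /ash/1 39): {"ash":[35,39,46,46,12,1,10],"st":{"jk":87,"jkh":50,"kbo":36,"r":38},"u":[23,82,53]}
After op 7 (remove /u/1): {"ash":[35,39,46,46,12,1,10],"st":{"jk":87,"jkh":50,"kbo":36,"r":38},"u":[23,53]}
After op 8 (add /st/bil 13): {"ash":[35,39,46,46,12,1,10],"st":{"bil":13,"jk":87,"jkh":50,"kbo":36,"r":38},"u":[23,53]}
After op 9 (add /tbz 54): {"ash":[35,39,46,46,12,1,10],"st":{"bil":13,"jk":87,"jkh":50,"kbo":36,"r":38},"tbz":54,"u":[23,53]}
After op 10 (replace /st/bil 24): {"ash":[35,39,46,46,12,1,10],"st":{"bil":24,"jk":87,"jkh":50,"kbo":36,"r":38},"tbz":54,"u":[23,53]}
After op 11 (replace /st/bil 7): {"ash":[35,39,46,46,12,1,10],"st":{"bil":7,"jk":87,"jkh":50,"kbo":36,"r":38},"tbz":54,"u":[23,53]}
Size at the root: 4

Answer: 4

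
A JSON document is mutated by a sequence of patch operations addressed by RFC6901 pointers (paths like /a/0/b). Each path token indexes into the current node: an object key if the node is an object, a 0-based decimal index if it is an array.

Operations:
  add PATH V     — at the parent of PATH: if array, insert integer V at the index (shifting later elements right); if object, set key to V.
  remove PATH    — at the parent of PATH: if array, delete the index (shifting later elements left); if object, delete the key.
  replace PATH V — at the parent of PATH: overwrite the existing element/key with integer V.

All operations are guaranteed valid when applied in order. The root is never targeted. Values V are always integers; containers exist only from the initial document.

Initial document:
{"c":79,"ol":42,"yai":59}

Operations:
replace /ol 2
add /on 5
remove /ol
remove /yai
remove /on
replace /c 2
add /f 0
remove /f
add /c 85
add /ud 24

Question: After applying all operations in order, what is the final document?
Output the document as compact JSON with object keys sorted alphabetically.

Answer: {"c":85,"ud":24}

Derivation:
After op 1 (replace /ol 2): {"c":79,"ol":2,"yai":59}
After op 2 (add /on 5): {"c":79,"ol":2,"on":5,"yai":59}
After op 3 (remove /ol): {"c":79,"on":5,"yai":59}
After op 4 (remove /yai): {"c":79,"on":5}
After op 5 (remove /on): {"c":79}
After op 6 (replace /c 2): {"c":2}
After op 7 (add /f 0): {"c":2,"f":0}
After op 8 (remove /f): {"c":2}
After op 9 (add /c 85): {"c":85}
After op 10 (add /ud 24): {"c":85,"ud":24}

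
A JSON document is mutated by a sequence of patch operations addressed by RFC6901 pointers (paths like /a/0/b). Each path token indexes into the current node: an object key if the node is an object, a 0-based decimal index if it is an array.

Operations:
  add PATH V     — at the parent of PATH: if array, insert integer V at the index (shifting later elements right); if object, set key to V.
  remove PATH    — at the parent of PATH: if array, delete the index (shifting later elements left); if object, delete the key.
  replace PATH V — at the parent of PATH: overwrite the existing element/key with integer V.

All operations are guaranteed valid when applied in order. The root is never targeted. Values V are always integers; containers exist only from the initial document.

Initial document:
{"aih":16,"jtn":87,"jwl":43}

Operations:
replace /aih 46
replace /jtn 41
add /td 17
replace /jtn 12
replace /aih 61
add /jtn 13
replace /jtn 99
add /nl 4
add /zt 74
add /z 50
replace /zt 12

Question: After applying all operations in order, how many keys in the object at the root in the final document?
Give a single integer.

Answer: 7

Derivation:
After op 1 (replace /aih 46): {"aih":46,"jtn":87,"jwl":43}
After op 2 (replace /jtn 41): {"aih":46,"jtn":41,"jwl":43}
After op 3 (add /td 17): {"aih":46,"jtn":41,"jwl":43,"td":17}
After op 4 (replace /jtn 12): {"aih":46,"jtn":12,"jwl":43,"td":17}
After op 5 (replace /aih 61): {"aih":61,"jtn":12,"jwl":43,"td":17}
After op 6 (add /jtn 13): {"aih":61,"jtn":13,"jwl":43,"td":17}
After op 7 (replace /jtn 99): {"aih":61,"jtn":99,"jwl":43,"td":17}
After op 8 (add /nl 4): {"aih":61,"jtn":99,"jwl":43,"nl":4,"td":17}
After op 9 (add /zt 74): {"aih":61,"jtn":99,"jwl":43,"nl":4,"td":17,"zt":74}
After op 10 (add /z 50): {"aih":61,"jtn":99,"jwl":43,"nl":4,"td":17,"z":50,"zt":74}
After op 11 (replace /zt 12): {"aih":61,"jtn":99,"jwl":43,"nl":4,"td":17,"z":50,"zt":12}
Size at the root: 7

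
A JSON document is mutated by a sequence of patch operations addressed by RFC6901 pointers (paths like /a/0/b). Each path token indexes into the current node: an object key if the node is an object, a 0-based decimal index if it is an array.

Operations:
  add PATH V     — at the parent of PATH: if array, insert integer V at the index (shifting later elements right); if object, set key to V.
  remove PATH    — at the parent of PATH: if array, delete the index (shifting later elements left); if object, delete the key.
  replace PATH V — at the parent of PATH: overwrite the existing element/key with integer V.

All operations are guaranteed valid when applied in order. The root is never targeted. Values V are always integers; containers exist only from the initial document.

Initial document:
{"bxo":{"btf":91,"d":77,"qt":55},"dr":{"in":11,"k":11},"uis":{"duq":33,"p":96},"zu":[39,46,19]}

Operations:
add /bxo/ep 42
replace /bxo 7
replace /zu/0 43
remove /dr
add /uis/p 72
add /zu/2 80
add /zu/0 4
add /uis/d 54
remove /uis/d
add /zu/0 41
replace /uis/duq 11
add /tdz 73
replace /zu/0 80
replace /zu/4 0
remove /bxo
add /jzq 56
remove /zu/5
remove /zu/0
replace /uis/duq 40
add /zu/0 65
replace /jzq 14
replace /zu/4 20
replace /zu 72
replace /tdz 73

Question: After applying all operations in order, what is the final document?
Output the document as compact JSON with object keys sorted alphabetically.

After op 1 (add /bxo/ep 42): {"bxo":{"btf":91,"d":77,"ep":42,"qt":55},"dr":{"in":11,"k":11},"uis":{"duq":33,"p":96},"zu":[39,46,19]}
After op 2 (replace /bxo 7): {"bxo":7,"dr":{"in":11,"k":11},"uis":{"duq":33,"p":96},"zu":[39,46,19]}
After op 3 (replace /zu/0 43): {"bxo":7,"dr":{"in":11,"k":11},"uis":{"duq":33,"p":96},"zu":[43,46,19]}
After op 4 (remove /dr): {"bxo":7,"uis":{"duq":33,"p":96},"zu":[43,46,19]}
After op 5 (add /uis/p 72): {"bxo":7,"uis":{"duq":33,"p":72},"zu":[43,46,19]}
After op 6 (add /zu/2 80): {"bxo":7,"uis":{"duq":33,"p":72},"zu":[43,46,80,19]}
After op 7 (add /zu/0 4): {"bxo":7,"uis":{"duq":33,"p":72},"zu":[4,43,46,80,19]}
After op 8 (add /uis/d 54): {"bxo":7,"uis":{"d":54,"duq":33,"p":72},"zu":[4,43,46,80,19]}
After op 9 (remove /uis/d): {"bxo":7,"uis":{"duq":33,"p":72},"zu":[4,43,46,80,19]}
After op 10 (add /zu/0 41): {"bxo":7,"uis":{"duq":33,"p":72},"zu":[41,4,43,46,80,19]}
After op 11 (replace /uis/duq 11): {"bxo":7,"uis":{"duq":11,"p":72},"zu":[41,4,43,46,80,19]}
After op 12 (add /tdz 73): {"bxo":7,"tdz":73,"uis":{"duq":11,"p":72},"zu":[41,4,43,46,80,19]}
After op 13 (replace /zu/0 80): {"bxo":7,"tdz":73,"uis":{"duq":11,"p":72},"zu":[80,4,43,46,80,19]}
After op 14 (replace /zu/4 0): {"bxo":7,"tdz":73,"uis":{"duq":11,"p":72},"zu":[80,4,43,46,0,19]}
After op 15 (remove /bxo): {"tdz":73,"uis":{"duq":11,"p":72},"zu":[80,4,43,46,0,19]}
After op 16 (add /jzq 56): {"jzq":56,"tdz":73,"uis":{"duq":11,"p":72},"zu":[80,4,43,46,0,19]}
After op 17 (remove /zu/5): {"jzq":56,"tdz":73,"uis":{"duq":11,"p":72},"zu":[80,4,43,46,0]}
After op 18 (remove /zu/0): {"jzq":56,"tdz":73,"uis":{"duq":11,"p":72},"zu":[4,43,46,0]}
After op 19 (replace /uis/duq 40): {"jzq":56,"tdz":73,"uis":{"duq":40,"p":72},"zu":[4,43,46,0]}
After op 20 (add /zu/0 65): {"jzq":56,"tdz":73,"uis":{"duq":40,"p":72},"zu":[65,4,43,46,0]}
After op 21 (replace /jzq 14): {"jzq":14,"tdz":73,"uis":{"duq":40,"p":72},"zu":[65,4,43,46,0]}
After op 22 (replace /zu/4 20): {"jzq":14,"tdz":73,"uis":{"duq":40,"p":72},"zu":[65,4,43,46,20]}
After op 23 (replace /zu 72): {"jzq":14,"tdz":73,"uis":{"duq":40,"p":72},"zu":72}
After op 24 (replace /tdz 73): {"jzq":14,"tdz":73,"uis":{"duq":40,"p":72},"zu":72}

Answer: {"jzq":14,"tdz":73,"uis":{"duq":40,"p":72},"zu":72}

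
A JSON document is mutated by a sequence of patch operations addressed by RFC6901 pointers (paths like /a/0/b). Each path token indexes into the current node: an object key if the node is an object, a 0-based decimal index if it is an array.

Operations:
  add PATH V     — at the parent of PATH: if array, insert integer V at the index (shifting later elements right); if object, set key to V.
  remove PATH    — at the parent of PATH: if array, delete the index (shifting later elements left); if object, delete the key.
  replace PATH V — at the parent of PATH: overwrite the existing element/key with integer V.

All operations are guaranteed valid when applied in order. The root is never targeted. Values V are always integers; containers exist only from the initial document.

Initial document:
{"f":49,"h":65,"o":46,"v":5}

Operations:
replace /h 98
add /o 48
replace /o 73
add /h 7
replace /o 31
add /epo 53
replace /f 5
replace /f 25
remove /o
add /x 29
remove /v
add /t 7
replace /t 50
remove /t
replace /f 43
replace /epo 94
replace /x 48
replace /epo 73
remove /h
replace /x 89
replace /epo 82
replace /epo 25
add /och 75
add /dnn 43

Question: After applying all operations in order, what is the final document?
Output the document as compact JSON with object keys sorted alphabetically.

After op 1 (replace /h 98): {"f":49,"h":98,"o":46,"v":5}
After op 2 (add /o 48): {"f":49,"h":98,"o":48,"v":5}
After op 3 (replace /o 73): {"f":49,"h":98,"o":73,"v":5}
After op 4 (add /h 7): {"f":49,"h":7,"o":73,"v":5}
After op 5 (replace /o 31): {"f":49,"h":7,"o":31,"v":5}
After op 6 (add /epo 53): {"epo":53,"f":49,"h":7,"o":31,"v":5}
After op 7 (replace /f 5): {"epo":53,"f":5,"h":7,"o":31,"v":5}
After op 8 (replace /f 25): {"epo":53,"f":25,"h":7,"o":31,"v":5}
After op 9 (remove /o): {"epo":53,"f":25,"h":7,"v":5}
After op 10 (add /x 29): {"epo":53,"f":25,"h":7,"v":5,"x":29}
After op 11 (remove /v): {"epo":53,"f":25,"h":7,"x":29}
After op 12 (add /t 7): {"epo":53,"f":25,"h":7,"t":7,"x":29}
After op 13 (replace /t 50): {"epo":53,"f":25,"h":7,"t":50,"x":29}
After op 14 (remove /t): {"epo":53,"f":25,"h":7,"x":29}
After op 15 (replace /f 43): {"epo":53,"f":43,"h":7,"x":29}
After op 16 (replace /epo 94): {"epo":94,"f":43,"h":7,"x":29}
After op 17 (replace /x 48): {"epo":94,"f":43,"h":7,"x":48}
After op 18 (replace /epo 73): {"epo":73,"f":43,"h":7,"x":48}
After op 19 (remove /h): {"epo":73,"f":43,"x":48}
After op 20 (replace /x 89): {"epo":73,"f":43,"x":89}
After op 21 (replace /epo 82): {"epo":82,"f":43,"x":89}
After op 22 (replace /epo 25): {"epo":25,"f":43,"x":89}
After op 23 (add /och 75): {"epo":25,"f":43,"och":75,"x":89}
After op 24 (add /dnn 43): {"dnn":43,"epo":25,"f":43,"och":75,"x":89}

Answer: {"dnn":43,"epo":25,"f":43,"och":75,"x":89}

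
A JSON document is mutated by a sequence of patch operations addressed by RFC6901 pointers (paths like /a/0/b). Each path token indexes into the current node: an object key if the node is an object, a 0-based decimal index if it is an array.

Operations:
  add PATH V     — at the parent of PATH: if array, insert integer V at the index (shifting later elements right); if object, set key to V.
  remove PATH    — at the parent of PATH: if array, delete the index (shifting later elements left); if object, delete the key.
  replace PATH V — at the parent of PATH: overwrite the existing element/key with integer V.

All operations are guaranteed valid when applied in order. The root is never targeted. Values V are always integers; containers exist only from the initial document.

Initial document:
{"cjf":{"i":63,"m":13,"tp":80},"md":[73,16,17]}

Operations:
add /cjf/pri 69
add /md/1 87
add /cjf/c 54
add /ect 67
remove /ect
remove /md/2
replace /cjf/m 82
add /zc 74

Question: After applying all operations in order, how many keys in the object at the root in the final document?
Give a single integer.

Answer: 3

Derivation:
After op 1 (add /cjf/pri 69): {"cjf":{"i":63,"m":13,"pri":69,"tp":80},"md":[73,16,17]}
After op 2 (add /md/1 87): {"cjf":{"i":63,"m":13,"pri":69,"tp":80},"md":[73,87,16,17]}
After op 3 (add /cjf/c 54): {"cjf":{"c":54,"i":63,"m":13,"pri":69,"tp":80},"md":[73,87,16,17]}
After op 4 (add /ect 67): {"cjf":{"c":54,"i":63,"m":13,"pri":69,"tp":80},"ect":67,"md":[73,87,16,17]}
After op 5 (remove /ect): {"cjf":{"c":54,"i":63,"m":13,"pri":69,"tp":80},"md":[73,87,16,17]}
After op 6 (remove /md/2): {"cjf":{"c":54,"i":63,"m":13,"pri":69,"tp":80},"md":[73,87,17]}
After op 7 (replace /cjf/m 82): {"cjf":{"c":54,"i":63,"m":82,"pri":69,"tp":80},"md":[73,87,17]}
After op 8 (add /zc 74): {"cjf":{"c":54,"i":63,"m":82,"pri":69,"tp":80},"md":[73,87,17],"zc":74}
Size at the root: 3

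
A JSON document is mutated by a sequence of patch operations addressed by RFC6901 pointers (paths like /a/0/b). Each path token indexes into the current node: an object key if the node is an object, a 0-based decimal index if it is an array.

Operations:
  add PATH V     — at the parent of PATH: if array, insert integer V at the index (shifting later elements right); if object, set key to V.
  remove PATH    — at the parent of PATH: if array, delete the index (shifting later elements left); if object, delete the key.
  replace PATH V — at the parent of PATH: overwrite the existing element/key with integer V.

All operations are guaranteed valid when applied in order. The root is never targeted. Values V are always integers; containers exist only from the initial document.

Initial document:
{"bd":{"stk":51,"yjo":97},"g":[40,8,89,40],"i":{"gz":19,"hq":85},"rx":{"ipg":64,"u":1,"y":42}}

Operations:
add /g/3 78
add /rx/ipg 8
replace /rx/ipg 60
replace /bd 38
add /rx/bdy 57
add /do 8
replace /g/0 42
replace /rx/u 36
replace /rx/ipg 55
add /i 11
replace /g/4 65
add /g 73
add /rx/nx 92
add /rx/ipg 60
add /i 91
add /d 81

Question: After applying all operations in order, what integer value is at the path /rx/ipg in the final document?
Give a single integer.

Answer: 60

Derivation:
After op 1 (add /g/3 78): {"bd":{"stk":51,"yjo":97},"g":[40,8,89,78,40],"i":{"gz":19,"hq":85},"rx":{"ipg":64,"u":1,"y":42}}
After op 2 (add /rx/ipg 8): {"bd":{"stk":51,"yjo":97},"g":[40,8,89,78,40],"i":{"gz":19,"hq":85},"rx":{"ipg":8,"u":1,"y":42}}
After op 3 (replace /rx/ipg 60): {"bd":{"stk":51,"yjo":97},"g":[40,8,89,78,40],"i":{"gz":19,"hq":85},"rx":{"ipg":60,"u":1,"y":42}}
After op 4 (replace /bd 38): {"bd":38,"g":[40,8,89,78,40],"i":{"gz":19,"hq":85},"rx":{"ipg":60,"u":1,"y":42}}
After op 5 (add /rx/bdy 57): {"bd":38,"g":[40,8,89,78,40],"i":{"gz":19,"hq":85},"rx":{"bdy":57,"ipg":60,"u":1,"y":42}}
After op 6 (add /do 8): {"bd":38,"do":8,"g":[40,8,89,78,40],"i":{"gz":19,"hq":85},"rx":{"bdy":57,"ipg":60,"u":1,"y":42}}
After op 7 (replace /g/0 42): {"bd":38,"do":8,"g":[42,8,89,78,40],"i":{"gz":19,"hq":85},"rx":{"bdy":57,"ipg":60,"u":1,"y":42}}
After op 8 (replace /rx/u 36): {"bd":38,"do":8,"g":[42,8,89,78,40],"i":{"gz":19,"hq":85},"rx":{"bdy":57,"ipg":60,"u":36,"y":42}}
After op 9 (replace /rx/ipg 55): {"bd":38,"do":8,"g":[42,8,89,78,40],"i":{"gz":19,"hq":85},"rx":{"bdy":57,"ipg":55,"u":36,"y":42}}
After op 10 (add /i 11): {"bd":38,"do":8,"g":[42,8,89,78,40],"i":11,"rx":{"bdy":57,"ipg":55,"u":36,"y":42}}
After op 11 (replace /g/4 65): {"bd":38,"do":8,"g":[42,8,89,78,65],"i":11,"rx":{"bdy":57,"ipg":55,"u":36,"y":42}}
After op 12 (add /g 73): {"bd":38,"do":8,"g":73,"i":11,"rx":{"bdy":57,"ipg":55,"u":36,"y":42}}
After op 13 (add /rx/nx 92): {"bd":38,"do":8,"g":73,"i":11,"rx":{"bdy":57,"ipg":55,"nx":92,"u":36,"y":42}}
After op 14 (add /rx/ipg 60): {"bd":38,"do":8,"g":73,"i":11,"rx":{"bdy":57,"ipg":60,"nx":92,"u":36,"y":42}}
After op 15 (add /i 91): {"bd":38,"do":8,"g":73,"i":91,"rx":{"bdy":57,"ipg":60,"nx":92,"u":36,"y":42}}
After op 16 (add /d 81): {"bd":38,"d":81,"do":8,"g":73,"i":91,"rx":{"bdy":57,"ipg":60,"nx":92,"u":36,"y":42}}
Value at /rx/ipg: 60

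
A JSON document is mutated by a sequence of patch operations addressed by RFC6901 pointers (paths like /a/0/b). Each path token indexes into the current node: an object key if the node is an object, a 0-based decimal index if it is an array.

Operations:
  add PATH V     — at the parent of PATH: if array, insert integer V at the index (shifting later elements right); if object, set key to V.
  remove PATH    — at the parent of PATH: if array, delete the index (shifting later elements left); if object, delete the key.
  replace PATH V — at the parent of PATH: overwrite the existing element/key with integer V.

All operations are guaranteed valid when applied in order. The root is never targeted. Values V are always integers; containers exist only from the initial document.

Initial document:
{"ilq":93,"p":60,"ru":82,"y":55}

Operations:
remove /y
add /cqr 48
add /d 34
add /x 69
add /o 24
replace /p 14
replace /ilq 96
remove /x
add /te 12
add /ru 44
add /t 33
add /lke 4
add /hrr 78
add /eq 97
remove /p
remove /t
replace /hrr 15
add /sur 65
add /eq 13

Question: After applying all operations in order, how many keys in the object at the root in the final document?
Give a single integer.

Answer: 10

Derivation:
After op 1 (remove /y): {"ilq":93,"p":60,"ru":82}
After op 2 (add /cqr 48): {"cqr":48,"ilq":93,"p":60,"ru":82}
After op 3 (add /d 34): {"cqr":48,"d":34,"ilq":93,"p":60,"ru":82}
After op 4 (add /x 69): {"cqr":48,"d":34,"ilq":93,"p":60,"ru":82,"x":69}
After op 5 (add /o 24): {"cqr":48,"d":34,"ilq":93,"o":24,"p":60,"ru":82,"x":69}
After op 6 (replace /p 14): {"cqr":48,"d":34,"ilq":93,"o":24,"p":14,"ru":82,"x":69}
After op 7 (replace /ilq 96): {"cqr":48,"d":34,"ilq":96,"o":24,"p":14,"ru":82,"x":69}
After op 8 (remove /x): {"cqr":48,"d":34,"ilq":96,"o":24,"p":14,"ru":82}
After op 9 (add /te 12): {"cqr":48,"d":34,"ilq":96,"o":24,"p":14,"ru":82,"te":12}
After op 10 (add /ru 44): {"cqr":48,"d":34,"ilq":96,"o":24,"p":14,"ru":44,"te":12}
After op 11 (add /t 33): {"cqr":48,"d":34,"ilq":96,"o":24,"p":14,"ru":44,"t":33,"te":12}
After op 12 (add /lke 4): {"cqr":48,"d":34,"ilq":96,"lke":4,"o":24,"p":14,"ru":44,"t":33,"te":12}
After op 13 (add /hrr 78): {"cqr":48,"d":34,"hrr":78,"ilq":96,"lke":4,"o":24,"p":14,"ru":44,"t":33,"te":12}
After op 14 (add /eq 97): {"cqr":48,"d":34,"eq":97,"hrr":78,"ilq":96,"lke":4,"o":24,"p":14,"ru":44,"t":33,"te":12}
After op 15 (remove /p): {"cqr":48,"d":34,"eq":97,"hrr":78,"ilq":96,"lke":4,"o":24,"ru":44,"t":33,"te":12}
After op 16 (remove /t): {"cqr":48,"d":34,"eq":97,"hrr":78,"ilq":96,"lke":4,"o":24,"ru":44,"te":12}
After op 17 (replace /hrr 15): {"cqr":48,"d":34,"eq":97,"hrr":15,"ilq":96,"lke":4,"o":24,"ru":44,"te":12}
After op 18 (add /sur 65): {"cqr":48,"d":34,"eq":97,"hrr":15,"ilq":96,"lke":4,"o":24,"ru":44,"sur":65,"te":12}
After op 19 (add /eq 13): {"cqr":48,"d":34,"eq":13,"hrr":15,"ilq":96,"lke":4,"o":24,"ru":44,"sur":65,"te":12}
Size at the root: 10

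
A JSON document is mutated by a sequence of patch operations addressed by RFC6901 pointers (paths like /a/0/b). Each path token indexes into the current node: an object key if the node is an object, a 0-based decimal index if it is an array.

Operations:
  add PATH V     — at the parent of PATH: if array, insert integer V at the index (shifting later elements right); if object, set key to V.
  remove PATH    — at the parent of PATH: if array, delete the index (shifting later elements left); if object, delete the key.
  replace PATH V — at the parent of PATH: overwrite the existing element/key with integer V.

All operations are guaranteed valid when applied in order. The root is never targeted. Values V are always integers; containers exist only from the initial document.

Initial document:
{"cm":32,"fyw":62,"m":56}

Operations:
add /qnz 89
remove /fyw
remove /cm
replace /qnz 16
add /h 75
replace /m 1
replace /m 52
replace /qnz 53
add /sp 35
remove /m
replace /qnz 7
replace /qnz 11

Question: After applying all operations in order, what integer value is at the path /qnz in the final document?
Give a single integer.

Answer: 11

Derivation:
After op 1 (add /qnz 89): {"cm":32,"fyw":62,"m":56,"qnz":89}
After op 2 (remove /fyw): {"cm":32,"m":56,"qnz":89}
After op 3 (remove /cm): {"m":56,"qnz":89}
After op 4 (replace /qnz 16): {"m":56,"qnz":16}
After op 5 (add /h 75): {"h":75,"m":56,"qnz":16}
After op 6 (replace /m 1): {"h":75,"m":1,"qnz":16}
After op 7 (replace /m 52): {"h":75,"m":52,"qnz":16}
After op 8 (replace /qnz 53): {"h":75,"m":52,"qnz":53}
After op 9 (add /sp 35): {"h":75,"m":52,"qnz":53,"sp":35}
After op 10 (remove /m): {"h":75,"qnz":53,"sp":35}
After op 11 (replace /qnz 7): {"h":75,"qnz":7,"sp":35}
After op 12 (replace /qnz 11): {"h":75,"qnz":11,"sp":35}
Value at /qnz: 11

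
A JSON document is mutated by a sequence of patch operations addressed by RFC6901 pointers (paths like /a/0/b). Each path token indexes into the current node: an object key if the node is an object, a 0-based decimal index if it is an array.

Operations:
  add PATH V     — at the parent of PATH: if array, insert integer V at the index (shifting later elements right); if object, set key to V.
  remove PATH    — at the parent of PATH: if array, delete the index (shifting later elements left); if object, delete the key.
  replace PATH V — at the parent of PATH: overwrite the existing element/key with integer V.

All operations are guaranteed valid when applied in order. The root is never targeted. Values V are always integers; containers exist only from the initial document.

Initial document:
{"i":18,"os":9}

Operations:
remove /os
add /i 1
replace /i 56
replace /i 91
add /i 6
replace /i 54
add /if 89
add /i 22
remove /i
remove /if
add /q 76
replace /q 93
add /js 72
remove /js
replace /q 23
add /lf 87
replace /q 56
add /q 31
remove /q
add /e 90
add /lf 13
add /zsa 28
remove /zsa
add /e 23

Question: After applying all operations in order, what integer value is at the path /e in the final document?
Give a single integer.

Answer: 23

Derivation:
After op 1 (remove /os): {"i":18}
After op 2 (add /i 1): {"i":1}
After op 3 (replace /i 56): {"i":56}
After op 4 (replace /i 91): {"i":91}
After op 5 (add /i 6): {"i":6}
After op 6 (replace /i 54): {"i":54}
After op 7 (add /if 89): {"i":54,"if":89}
After op 8 (add /i 22): {"i":22,"if":89}
After op 9 (remove /i): {"if":89}
After op 10 (remove /if): {}
After op 11 (add /q 76): {"q":76}
After op 12 (replace /q 93): {"q":93}
After op 13 (add /js 72): {"js":72,"q":93}
After op 14 (remove /js): {"q":93}
After op 15 (replace /q 23): {"q":23}
After op 16 (add /lf 87): {"lf":87,"q":23}
After op 17 (replace /q 56): {"lf":87,"q":56}
After op 18 (add /q 31): {"lf":87,"q":31}
After op 19 (remove /q): {"lf":87}
After op 20 (add /e 90): {"e":90,"lf":87}
After op 21 (add /lf 13): {"e":90,"lf":13}
After op 22 (add /zsa 28): {"e":90,"lf":13,"zsa":28}
After op 23 (remove /zsa): {"e":90,"lf":13}
After op 24 (add /e 23): {"e":23,"lf":13}
Value at /e: 23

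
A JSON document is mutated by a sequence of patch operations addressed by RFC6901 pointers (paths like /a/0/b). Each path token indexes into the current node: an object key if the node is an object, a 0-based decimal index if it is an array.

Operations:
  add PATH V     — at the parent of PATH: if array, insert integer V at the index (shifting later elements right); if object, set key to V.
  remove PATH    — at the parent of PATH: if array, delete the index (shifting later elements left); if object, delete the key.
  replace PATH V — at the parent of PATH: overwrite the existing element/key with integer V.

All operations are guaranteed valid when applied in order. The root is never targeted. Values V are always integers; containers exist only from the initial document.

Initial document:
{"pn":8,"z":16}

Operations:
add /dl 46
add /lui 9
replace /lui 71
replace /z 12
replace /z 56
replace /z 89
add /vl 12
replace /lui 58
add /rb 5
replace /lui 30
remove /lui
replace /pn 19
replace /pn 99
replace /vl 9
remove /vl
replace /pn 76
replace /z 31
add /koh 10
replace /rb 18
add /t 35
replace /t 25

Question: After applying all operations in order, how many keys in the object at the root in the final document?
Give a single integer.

After op 1 (add /dl 46): {"dl":46,"pn":8,"z":16}
After op 2 (add /lui 9): {"dl":46,"lui":9,"pn":8,"z":16}
After op 3 (replace /lui 71): {"dl":46,"lui":71,"pn":8,"z":16}
After op 4 (replace /z 12): {"dl":46,"lui":71,"pn":8,"z":12}
After op 5 (replace /z 56): {"dl":46,"lui":71,"pn":8,"z":56}
After op 6 (replace /z 89): {"dl":46,"lui":71,"pn":8,"z":89}
After op 7 (add /vl 12): {"dl":46,"lui":71,"pn":8,"vl":12,"z":89}
After op 8 (replace /lui 58): {"dl":46,"lui":58,"pn":8,"vl":12,"z":89}
After op 9 (add /rb 5): {"dl":46,"lui":58,"pn":8,"rb":5,"vl":12,"z":89}
After op 10 (replace /lui 30): {"dl":46,"lui":30,"pn":8,"rb":5,"vl":12,"z":89}
After op 11 (remove /lui): {"dl":46,"pn":8,"rb":5,"vl":12,"z":89}
After op 12 (replace /pn 19): {"dl":46,"pn":19,"rb":5,"vl":12,"z":89}
After op 13 (replace /pn 99): {"dl":46,"pn":99,"rb":5,"vl":12,"z":89}
After op 14 (replace /vl 9): {"dl":46,"pn":99,"rb":5,"vl":9,"z":89}
After op 15 (remove /vl): {"dl":46,"pn":99,"rb":5,"z":89}
After op 16 (replace /pn 76): {"dl":46,"pn":76,"rb":5,"z":89}
After op 17 (replace /z 31): {"dl":46,"pn":76,"rb":5,"z":31}
After op 18 (add /koh 10): {"dl":46,"koh":10,"pn":76,"rb":5,"z":31}
After op 19 (replace /rb 18): {"dl":46,"koh":10,"pn":76,"rb":18,"z":31}
After op 20 (add /t 35): {"dl":46,"koh":10,"pn":76,"rb":18,"t":35,"z":31}
After op 21 (replace /t 25): {"dl":46,"koh":10,"pn":76,"rb":18,"t":25,"z":31}
Size at the root: 6

Answer: 6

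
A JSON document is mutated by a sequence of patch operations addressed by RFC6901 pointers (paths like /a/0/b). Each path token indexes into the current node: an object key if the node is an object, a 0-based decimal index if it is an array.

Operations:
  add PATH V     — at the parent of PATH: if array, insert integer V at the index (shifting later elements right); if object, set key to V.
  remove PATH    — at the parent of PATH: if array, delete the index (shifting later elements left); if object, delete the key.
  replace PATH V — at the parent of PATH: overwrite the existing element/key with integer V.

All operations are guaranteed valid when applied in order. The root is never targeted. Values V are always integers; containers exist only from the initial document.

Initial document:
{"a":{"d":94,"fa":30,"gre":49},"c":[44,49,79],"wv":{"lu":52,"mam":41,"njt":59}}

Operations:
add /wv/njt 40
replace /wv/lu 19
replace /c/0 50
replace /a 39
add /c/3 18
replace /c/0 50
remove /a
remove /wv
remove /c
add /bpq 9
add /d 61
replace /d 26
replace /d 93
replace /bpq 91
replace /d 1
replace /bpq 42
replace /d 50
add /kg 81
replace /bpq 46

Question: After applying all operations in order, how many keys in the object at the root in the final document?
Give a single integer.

After op 1 (add /wv/njt 40): {"a":{"d":94,"fa":30,"gre":49},"c":[44,49,79],"wv":{"lu":52,"mam":41,"njt":40}}
After op 2 (replace /wv/lu 19): {"a":{"d":94,"fa":30,"gre":49},"c":[44,49,79],"wv":{"lu":19,"mam":41,"njt":40}}
After op 3 (replace /c/0 50): {"a":{"d":94,"fa":30,"gre":49},"c":[50,49,79],"wv":{"lu":19,"mam":41,"njt":40}}
After op 4 (replace /a 39): {"a":39,"c":[50,49,79],"wv":{"lu":19,"mam":41,"njt":40}}
After op 5 (add /c/3 18): {"a":39,"c":[50,49,79,18],"wv":{"lu":19,"mam":41,"njt":40}}
After op 6 (replace /c/0 50): {"a":39,"c":[50,49,79,18],"wv":{"lu":19,"mam":41,"njt":40}}
After op 7 (remove /a): {"c":[50,49,79,18],"wv":{"lu":19,"mam":41,"njt":40}}
After op 8 (remove /wv): {"c":[50,49,79,18]}
After op 9 (remove /c): {}
After op 10 (add /bpq 9): {"bpq":9}
After op 11 (add /d 61): {"bpq":9,"d":61}
After op 12 (replace /d 26): {"bpq":9,"d":26}
After op 13 (replace /d 93): {"bpq":9,"d":93}
After op 14 (replace /bpq 91): {"bpq":91,"d":93}
After op 15 (replace /d 1): {"bpq":91,"d":1}
After op 16 (replace /bpq 42): {"bpq":42,"d":1}
After op 17 (replace /d 50): {"bpq":42,"d":50}
After op 18 (add /kg 81): {"bpq":42,"d":50,"kg":81}
After op 19 (replace /bpq 46): {"bpq":46,"d":50,"kg":81}
Size at the root: 3

Answer: 3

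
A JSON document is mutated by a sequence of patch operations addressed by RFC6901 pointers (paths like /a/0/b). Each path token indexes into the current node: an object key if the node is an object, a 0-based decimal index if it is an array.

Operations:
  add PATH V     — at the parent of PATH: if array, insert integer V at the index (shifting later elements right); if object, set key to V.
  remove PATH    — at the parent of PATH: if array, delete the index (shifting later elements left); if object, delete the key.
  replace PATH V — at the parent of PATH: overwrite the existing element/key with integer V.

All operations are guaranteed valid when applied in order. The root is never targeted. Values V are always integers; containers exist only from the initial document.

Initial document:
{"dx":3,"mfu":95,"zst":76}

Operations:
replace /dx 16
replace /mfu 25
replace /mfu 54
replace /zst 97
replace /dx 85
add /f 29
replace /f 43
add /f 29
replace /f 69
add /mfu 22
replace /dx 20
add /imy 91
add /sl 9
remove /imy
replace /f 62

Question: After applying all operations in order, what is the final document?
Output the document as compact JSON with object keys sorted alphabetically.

Answer: {"dx":20,"f":62,"mfu":22,"sl":9,"zst":97}

Derivation:
After op 1 (replace /dx 16): {"dx":16,"mfu":95,"zst":76}
After op 2 (replace /mfu 25): {"dx":16,"mfu":25,"zst":76}
After op 3 (replace /mfu 54): {"dx":16,"mfu":54,"zst":76}
After op 4 (replace /zst 97): {"dx":16,"mfu":54,"zst":97}
After op 5 (replace /dx 85): {"dx":85,"mfu":54,"zst":97}
After op 6 (add /f 29): {"dx":85,"f":29,"mfu":54,"zst":97}
After op 7 (replace /f 43): {"dx":85,"f":43,"mfu":54,"zst":97}
After op 8 (add /f 29): {"dx":85,"f":29,"mfu":54,"zst":97}
After op 9 (replace /f 69): {"dx":85,"f":69,"mfu":54,"zst":97}
After op 10 (add /mfu 22): {"dx":85,"f":69,"mfu":22,"zst":97}
After op 11 (replace /dx 20): {"dx":20,"f":69,"mfu":22,"zst":97}
After op 12 (add /imy 91): {"dx":20,"f":69,"imy":91,"mfu":22,"zst":97}
After op 13 (add /sl 9): {"dx":20,"f":69,"imy":91,"mfu":22,"sl":9,"zst":97}
After op 14 (remove /imy): {"dx":20,"f":69,"mfu":22,"sl":9,"zst":97}
After op 15 (replace /f 62): {"dx":20,"f":62,"mfu":22,"sl":9,"zst":97}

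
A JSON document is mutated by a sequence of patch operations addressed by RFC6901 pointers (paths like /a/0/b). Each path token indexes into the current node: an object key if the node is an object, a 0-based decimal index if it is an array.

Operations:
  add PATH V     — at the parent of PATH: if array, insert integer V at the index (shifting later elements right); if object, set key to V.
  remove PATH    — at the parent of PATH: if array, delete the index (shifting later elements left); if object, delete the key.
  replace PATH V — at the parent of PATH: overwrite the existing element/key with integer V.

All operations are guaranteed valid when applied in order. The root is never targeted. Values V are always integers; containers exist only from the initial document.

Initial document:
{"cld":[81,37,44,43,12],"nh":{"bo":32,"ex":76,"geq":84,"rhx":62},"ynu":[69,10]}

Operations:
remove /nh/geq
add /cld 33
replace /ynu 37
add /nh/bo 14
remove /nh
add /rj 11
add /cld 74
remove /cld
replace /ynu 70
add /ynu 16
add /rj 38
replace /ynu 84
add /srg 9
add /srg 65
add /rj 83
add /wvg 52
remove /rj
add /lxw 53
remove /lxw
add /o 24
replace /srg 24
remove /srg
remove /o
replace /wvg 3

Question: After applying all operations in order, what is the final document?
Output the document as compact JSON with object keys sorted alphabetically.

Answer: {"wvg":3,"ynu":84}

Derivation:
After op 1 (remove /nh/geq): {"cld":[81,37,44,43,12],"nh":{"bo":32,"ex":76,"rhx":62},"ynu":[69,10]}
After op 2 (add /cld 33): {"cld":33,"nh":{"bo":32,"ex":76,"rhx":62},"ynu":[69,10]}
After op 3 (replace /ynu 37): {"cld":33,"nh":{"bo":32,"ex":76,"rhx":62},"ynu":37}
After op 4 (add /nh/bo 14): {"cld":33,"nh":{"bo":14,"ex":76,"rhx":62},"ynu":37}
After op 5 (remove /nh): {"cld":33,"ynu":37}
After op 6 (add /rj 11): {"cld":33,"rj":11,"ynu":37}
After op 7 (add /cld 74): {"cld":74,"rj":11,"ynu":37}
After op 8 (remove /cld): {"rj":11,"ynu":37}
After op 9 (replace /ynu 70): {"rj":11,"ynu":70}
After op 10 (add /ynu 16): {"rj":11,"ynu":16}
After op 11 (add /rj 38): {"rj":38,"ynu":16}
After op 12 (replace /ynu 84): {"rj":38,"ynu":84}
After op 13 (add /srg 9): {"rj":38,"srg":9,"ynu":84}
After op 14 (add /srg 65): {"rj":38,"srg":65,"ynu":84}
After op 15 (add /rj 83): {"rj":83,"srg":65,"ynu":84}
After op 16 (add /wvg 52): {"rj":83,"srg":65,"wvg":52,"ynu":84}
After op 17 (remove /rj): {"srg":65,"wvg":52,"ynu":84}
After op 18 (add /lxw 53): {"lxw":53,"srg":65,"wvg":52,"ynu":84}
After op 19 (remove /lxw): {"srg":65,"wvg":52,"ynu":84}
After op 20 (add /o 24): {"o":24,"srg":65,"wvg":52,"ynu":84}
After op 21 (replace /srg 24): {"o":24,"srg":24,"wvg":52,"ynu":84}
After op 22 (remove /srg): {"o":24,"wvg":52,"ynu":84}
After op 23 (remove /o): {"wvg":52,"ynu":84}
After op 24 (replace /wvg 3): {"wvg":3,"ynu":84}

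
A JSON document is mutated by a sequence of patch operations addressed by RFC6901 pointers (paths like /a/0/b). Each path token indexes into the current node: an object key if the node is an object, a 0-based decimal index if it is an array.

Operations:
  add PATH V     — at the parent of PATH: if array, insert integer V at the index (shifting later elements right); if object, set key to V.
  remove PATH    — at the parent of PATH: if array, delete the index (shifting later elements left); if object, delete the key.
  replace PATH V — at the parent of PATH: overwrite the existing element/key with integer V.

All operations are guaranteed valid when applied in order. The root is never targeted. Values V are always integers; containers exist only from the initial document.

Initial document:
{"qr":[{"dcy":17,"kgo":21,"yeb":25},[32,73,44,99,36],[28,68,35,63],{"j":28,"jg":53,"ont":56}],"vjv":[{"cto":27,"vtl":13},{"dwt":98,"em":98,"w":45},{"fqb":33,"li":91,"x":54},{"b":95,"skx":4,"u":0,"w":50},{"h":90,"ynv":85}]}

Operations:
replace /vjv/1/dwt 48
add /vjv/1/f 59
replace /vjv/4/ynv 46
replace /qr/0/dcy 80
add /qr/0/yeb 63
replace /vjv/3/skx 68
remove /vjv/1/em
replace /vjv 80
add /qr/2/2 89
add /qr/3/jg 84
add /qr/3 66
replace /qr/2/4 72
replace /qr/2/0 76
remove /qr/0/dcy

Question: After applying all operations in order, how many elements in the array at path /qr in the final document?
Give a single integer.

After op 1 (replace /vjv/1/dwt 48): {"qr":[{"dcy":17,"kgo":21,"yeb":25},[32,73,44,99,36],[28,68,35,63],{"j":28,"jg":53,"ont":56}],"vjv":[{"cto":27,"vtl":13},{"dwt":48,"em":98,"w":45},{"fqb":33,"li":91,"x":54},{"b":95,"skx":4,"u":0,"w":50},{"h":90,"ynv":85}]}
After op 2 (add /vjv/1/f 59): {"qr":[{"dcy":17,"kgo":21,"yeb":25},[32,73,44,99,36],[28,68,35,63],{"j":28,"jg":53,"ont":56}],"vjv":[{"cto":27,"vtl":13},{"dwt":48,"em":98,"f":59,"w":45},{"fqb":33,"li":91,"x":54},{"b":95,"skx":4,"u":0,"w":50},{"h":90,"ynv":85}]}
After op 3 (replace /vjv/4/ynv 46): {"qr":[{"dcy":17,"kgo":21,"yeb":25},[32,73,44,99,36],[28,68,35,63],{"j":28,"jg":53,"ont":56}],"vjv":[{"cto":27,"vtl":13},{"dwt":48,"em":98,"f":59,"w":45},{"fqb":33,"li":91,"x":54},{"b":95,"skx":4,"u":0,"w":50},{"h":90,"ynv":46}]}
After op 4 (replace /qr/0/dcy 80): {"qr":[{"dcy":80,"kgo":21,"yeb":25},[32,73,44,99,36],[28,68,35,63],{"j":28,"jg":53,"ont":56}],"vjv":[{"cto":27,"vtl":13},{"dwt":48,"em":98,"f":59,"w":45},{"fqb":33,"li":91,"x":54},{"b":95,"skx":4,"u":0,"w":50},{"h":90,"ynv":46}]}
After op 5 (add /qr/0/yeb 63): {"qr":[{"dcy":80,"kgo":21,"yeb":63},[32,73,44,99,36],[28,68,35,63],{"j":28,"jg":53,"ont":56}],"vjv":[{"cto":27,"vtl":13},{"dwt":48,"em":98,"f":59,"w":45},{"fqb":33,"li":91,"x":54},{"b":95,"skx":4,"u":0,"w":50},{"h":90,"ynv":46}]}
After op 6 (replace /vjv/3/skx 68): {"qr":[{"dcy":80,"kgo":21,"yeb":63},[32,73,44,99,36],[28,68,35,63],{"j":28,"jg":53,"ont":56}],"vjv":[{"cto":27,"vtl":13},{"dwt":48,"em":98,"f":59,"w":45},{"fqb":33,"li":91,"x":54},{"b":95,"skx":68,"u":0,"w":50},{"h":90,"ynv":46}]}
After op 7 (remove /vjv/1/em): {"qr":[{"dcy":80,"kgo":21,"yeb":63},[32,73,44,99,36],[28,68,35,63],{"j":28,"jg":53,"ont":56}],"vjv":[{"cto":27,"vtl":13},{"dwt":48,"f":59,"w":45},{"fqb":33,"li":91,"x":54},{"b":95,"skx":68,"u":0,"w":50},{"h":90,"ynv":46}]}
After op 8 (replace /vjv 80): {"qr":[{"dcy":80,"kgo":21,"yeb":63},[32,73,44,99,36],[28,68,35,63],{"j":28,"jg":53,"ont":56}],"vjv":80}
After op 9 (add /qr/2/2 89): {"qr":[{"dcy":80,"kgo":21,"yeb":63},[32,73,44,99,36],[28,68,89,35,63],{"j":28,"jg":53,"ont":56}],"vjv":80}
After op 10 (add /qr/3/jg 84): {"qr":[{"dcy":80,"kgo":21,"yeb":63},[32,73,44,99,36],[28,68,89,35,63],{"j":28,"jg":84,"ont":56}],"vjv":80}
After op 11 (add /qr/3 66): {"qr":[{"dcy":80,"kgo":21,"yeb":63},[32,73,44,99,36],[28,68,89,35,63],66,{"j":28,"jg":84,"ont":56}],"vjv":80}
After op 12 (replace /qr/2/4 72): {"qr":[{"dcy":80,"kgo":21,"yeb":63},[32,73,44,99,36],[28,68,89,35,72],66,{"j":28,"jg":84,"ont":56}],"vjv":80}
After op 13 (replace /qr/2/0 76): {"qr":[{"dcy":80,"kgo":21,"yeb":63},[32,73,44,99,36],[76,68,89,35,72],66,{"j":28,"jg":84,"ont":56}],"vjv":80}
After op 14 (remove /qr/0/dcy): {"qr":[{"kgo":21,"yeb":63},[32,73,44,99,36],[76,68,89,35,72],66,{"j":28,"jg":84,"ont":56}],"vjv":80}
Size at path /qr: 5

Answer: 5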